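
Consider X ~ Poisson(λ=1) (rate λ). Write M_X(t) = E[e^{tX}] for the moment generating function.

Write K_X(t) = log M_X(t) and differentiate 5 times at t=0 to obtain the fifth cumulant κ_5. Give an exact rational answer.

κ_5 = d^5K/dt^5 |_{t=0} = 1

M_X(t) = e^(e^(t) - 1)
K_X(t) = log M_X(t) = e^(t) - 1
dK/dt = e^(t)
d^2K/dt^2 = e^(t)
d^3K/dt^3 = e^(t)
d^4K/dt^4 = e^(t)
d^5K/dt^5 = e^(t)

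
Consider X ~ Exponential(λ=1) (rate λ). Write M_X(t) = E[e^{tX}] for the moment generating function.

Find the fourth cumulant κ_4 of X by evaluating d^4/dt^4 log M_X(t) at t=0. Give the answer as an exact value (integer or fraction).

M_X(t) = 1/(1 - t)
K_X(t) = log M_X(t) = -log(1 - t)
D^4[K](t) = 6/(t^4 - 4*t^3 + 6*t^2 - 4*t + 1)

κ_4 = D^4[K](0) = 6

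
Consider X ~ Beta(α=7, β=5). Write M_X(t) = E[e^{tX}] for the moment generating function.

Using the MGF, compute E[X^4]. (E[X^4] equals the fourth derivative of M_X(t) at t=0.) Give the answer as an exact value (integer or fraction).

M_X(t) = ₁F₁(7; 12; t)
M^(4)(t) = 2*₁F₁(11; 16; t)/13

E[X^4] = M^(4)(0) = 2/13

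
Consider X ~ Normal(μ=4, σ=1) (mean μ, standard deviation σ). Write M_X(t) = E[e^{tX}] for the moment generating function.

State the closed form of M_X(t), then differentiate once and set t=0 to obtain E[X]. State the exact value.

E[X] = M^(1)(0) = 4

M_X(t) = e^(t^2/2 + 4*t)
M^(1)(t) = t*e^(4*t)*e^(t^2/2) + 4*e^(4*t)*e^(t^2/2)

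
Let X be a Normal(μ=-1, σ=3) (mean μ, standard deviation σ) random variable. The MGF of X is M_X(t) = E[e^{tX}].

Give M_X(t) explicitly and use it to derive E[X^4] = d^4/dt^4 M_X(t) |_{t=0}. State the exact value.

M_X(t) = e^(9*t^2/2 - t)
dM/dt = 9*t*e^(-t)*e^(9*t^2/2) - e^(-t)*e^(9*t^2/2)
d^2M/dt^2 = (81*t^2*e^(9*t^2/2) - 18*t*e^(9*t^2/2) + 10*e^(9*t^2/2))*e^(-t)
d^3M/dt^3 = (729*t^3*e^(9*t^2/2) - 243*t^2*e^(9*t^2/2) + 270*t*e^(9*t^2/2) - 28*e^(9*t^2/2))*e^(-t)
d^4M/dt^4 = (6561*t^4*e^(9*t^2/2) - 2916*t^3*e^(9*t^2/2) + 4860*t^2*e^(9*t^2/2) - 1008*t*e^(9*t^2/2) + 298*e^(9*t^2/2))*e^(-t)

E[X^4] = d^4M/dt^4 |_{t=0} = 298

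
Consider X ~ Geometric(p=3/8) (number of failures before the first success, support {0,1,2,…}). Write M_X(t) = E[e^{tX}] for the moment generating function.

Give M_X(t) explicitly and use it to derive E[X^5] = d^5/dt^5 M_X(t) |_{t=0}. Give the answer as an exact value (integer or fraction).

M_X(t) = 3/(8*(1 - 5*e^(t)/8))
dM/dt = 15*e^(t)/(25*e^(2*t) - 80*e^(t) + 64)
d^2M/dt^2 = (-75*e^(2*t) - 120*e^(t))/(125*e^(3*t) - 600*e^(2*t) + 960*e^(t) - 512)
d^3M/dt^3 = (375*e^(3*t) + 2400*e^(2*t) + 960*e^(t))/(625*e^(4*t) - 4000*e^(3*t) + 9600*e^(2*t) - 10240*e^(t) + 4096)
d^4M/dt^4 = (-1875*e^(4*t) - 33000*e^(3*t) - 52800*e^(2*t) - 7680*e^(t))/(3125*e^(5*t) - 25000*e^(4*t) + 80000*e^(3*t) - 128000*e^(2*t) + 102400*e^(t) - 32768)

E[X^5] = d^5M/dt^5 |_{t=0} = 338135/81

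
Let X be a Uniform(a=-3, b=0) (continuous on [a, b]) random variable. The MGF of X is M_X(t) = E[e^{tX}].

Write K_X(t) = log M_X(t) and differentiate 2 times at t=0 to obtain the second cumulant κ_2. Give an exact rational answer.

κ_2 = K^(2)(0) = 3/4

M_X(t) = (1 - e^(-3*t))/(3*t)
K_X(t) = log M_X(t) = -log(t) + log(1 - e^(-3*t)) - log(3)
K^(2)(t) = (-9*t^2*e^(3*t) + e^(6*t) - 2*e^(3*t) + 1)/(t^2*e^(6*t) - 2*t^2*e^(3*t) + t^2)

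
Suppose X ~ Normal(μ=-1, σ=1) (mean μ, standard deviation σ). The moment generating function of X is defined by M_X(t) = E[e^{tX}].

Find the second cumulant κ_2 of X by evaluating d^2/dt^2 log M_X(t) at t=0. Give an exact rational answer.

M_X(t) = e^(t^2/2 - t)
K_X(t) = log M_X(t) = t^2/2 - t
dK/dt = t - 1
d^2K/dt^2 = 1

κ_2 = d^2K/dt^2 |_{t=0} = 1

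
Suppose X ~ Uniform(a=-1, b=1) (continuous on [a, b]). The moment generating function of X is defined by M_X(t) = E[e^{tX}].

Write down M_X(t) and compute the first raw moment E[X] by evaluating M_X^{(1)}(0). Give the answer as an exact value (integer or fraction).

E[X] = M^(1)(0) = 0

M_X(t) = (e^(t) - e^(-t))/(2*t)
M^(1)(t) = (t*e^(2*t) + t - e^(2*t) + 1)*e^(-t)/(2*t^2)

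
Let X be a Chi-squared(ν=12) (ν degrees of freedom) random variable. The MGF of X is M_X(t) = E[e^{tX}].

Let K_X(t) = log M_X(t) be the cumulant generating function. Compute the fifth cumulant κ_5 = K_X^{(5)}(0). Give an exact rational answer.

κ_5 = K^(5)(0) = 4608

M_X(t) = (1 - 2*t)^(-6)
K_X(t) = log M_X(t) = -6*log(1 - 2*t)
K^(5)(t) = -4608/(32*t^5 - 80*t^4 + 80*t^3 - 40*t^2 + 10*t - 1)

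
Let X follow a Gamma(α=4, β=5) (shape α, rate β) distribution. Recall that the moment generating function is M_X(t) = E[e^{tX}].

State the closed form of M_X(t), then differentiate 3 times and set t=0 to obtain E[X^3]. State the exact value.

M_X(t) = 625/(5 - t)^4
D^3[M](t) = -75000/(t^7 - 35*t^6 + 525*t^5 - 4375*t^4 + 21875*t^3 - 65625*t^2 + 109375*t - 78125)

E[X^3] = D^3[M](0) = 24/25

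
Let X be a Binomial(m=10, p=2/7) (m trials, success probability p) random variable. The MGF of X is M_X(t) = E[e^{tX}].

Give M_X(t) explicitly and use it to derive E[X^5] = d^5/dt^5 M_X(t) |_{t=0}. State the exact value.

M_X(t) = (2*e^(t)/7 + 5/7)^10

E[X^5] = M′′′′′(0) = 2224100/2401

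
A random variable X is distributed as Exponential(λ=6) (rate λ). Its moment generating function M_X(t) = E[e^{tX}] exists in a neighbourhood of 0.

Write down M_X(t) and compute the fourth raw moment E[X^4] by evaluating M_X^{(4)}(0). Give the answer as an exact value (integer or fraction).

M_X(t) = 6/(6 - t)
M′(t) = 6/(t^2 - 12*t + 36)
M′′(t) = -12/(t^3 - 18*t^2 + 108*t - 216)
M′′′(t) = 36/(t^4 - 24*t^3 + 216*t^2 - 864*t + 1296)
M′′′′(t) = -144/(t^5 - 30*t^4 + 360*t^3 - 2160*t^2 + 6480*t - 7776)

E[X^4] = M′′′′(0) = 1/54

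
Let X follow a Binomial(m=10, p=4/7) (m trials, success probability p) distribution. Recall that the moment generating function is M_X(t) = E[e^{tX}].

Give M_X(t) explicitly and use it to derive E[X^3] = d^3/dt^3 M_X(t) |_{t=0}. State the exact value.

E[X^3] = D^3[M](0) = 78280/343

M_X(t) = (4*e^(t)/7 + 3/7)^10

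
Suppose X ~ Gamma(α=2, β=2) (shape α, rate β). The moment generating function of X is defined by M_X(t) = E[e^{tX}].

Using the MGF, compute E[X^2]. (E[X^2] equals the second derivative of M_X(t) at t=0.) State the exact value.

M_X(t) = 4/(2 - t)^2
dM/dt = -8/(t^3 - 6*t^2 + 12*t - 8)
d^2M/dt^2 = 24/(t^4 - 8*t^3 + 24*t^2 - 32*t + 16)

E[X^2] = d^2M/dt^2 |_{t=0} = 3/2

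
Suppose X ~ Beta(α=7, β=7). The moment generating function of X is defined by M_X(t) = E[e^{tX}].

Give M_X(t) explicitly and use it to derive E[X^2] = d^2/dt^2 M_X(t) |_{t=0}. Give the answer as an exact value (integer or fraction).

M_X(t) = ₁F₁(7; 14; t)
D^2[M](t) = 4*₁F₁(9; 16; t)/15

E[X^2] = D^2[M](0) = 4/15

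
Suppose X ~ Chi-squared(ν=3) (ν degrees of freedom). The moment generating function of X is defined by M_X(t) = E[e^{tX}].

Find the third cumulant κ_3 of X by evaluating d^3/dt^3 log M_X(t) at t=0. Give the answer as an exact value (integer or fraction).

κ_3 = D^3[K](0) = 24

M_X(t) = (1 - 2*t)^(-3/2)
K_X(t) = log M_X(t) = -3*log(1 - 2*t)/2
D^3[K](t) = -24/(8*t^3 - 12*t^2 + 6*t - 1)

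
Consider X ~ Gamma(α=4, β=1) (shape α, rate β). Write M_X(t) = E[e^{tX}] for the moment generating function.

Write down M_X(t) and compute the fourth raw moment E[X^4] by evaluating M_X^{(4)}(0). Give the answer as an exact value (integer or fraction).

E[X^4] = D^4[M](0) = 840

M_X(t) = (1 - t)^(-4)
D^4[M](t) = 840/(t^8 - 8*t^7 + 28*t^6 - 56*t^5 + 70*t^4 - 56*t^3 + 28*t^2 - 8*t + 1)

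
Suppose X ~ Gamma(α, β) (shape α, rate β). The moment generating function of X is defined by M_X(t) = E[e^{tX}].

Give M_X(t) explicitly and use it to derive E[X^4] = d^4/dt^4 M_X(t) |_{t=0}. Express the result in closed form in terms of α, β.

M_X(t) = (β/(β - t))^α
M^(4)(t) = (α^4*β^α*(1/(β - t))^α + 6*α^3*β^α*(1/(β - t))^α + 11*α^2*β^α*(1/(β - t))^α + 6*α*β^α*(1/(β - t))^α)/(β^4 - 4*β^3*t + 6*β^2*t^2 - 4*β*t^3 + t^4)

E[X^4] = M^(4)(0) = α*(α^3 + 6*α^2 + 11*α + 6)/β^4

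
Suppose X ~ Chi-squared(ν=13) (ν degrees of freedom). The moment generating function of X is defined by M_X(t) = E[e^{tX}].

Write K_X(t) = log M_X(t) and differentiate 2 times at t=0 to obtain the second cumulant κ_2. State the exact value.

κ_2 = d^2K/dt^2 |_{t=0} = 26

M_X(t) = (1 - 2*t)^(-13/2)
K_X(t) = log M_X(t) = -13*log(1 - 2*t)/2
dK/dt = -13/(2*t - 1)
d^2K/dt^2 = 26/(4*t^2 - 4*t + 1)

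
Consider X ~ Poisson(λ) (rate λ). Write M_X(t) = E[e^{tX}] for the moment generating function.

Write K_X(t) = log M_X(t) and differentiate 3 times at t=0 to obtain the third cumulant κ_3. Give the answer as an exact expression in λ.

κ_3 = d^3K/dt^3 |_{t=0} = λ

M_X(t) = e^(λ*(e^(t) - 1))
K_X(t) = log M_X(t) = λ*(e^(t) - 1)
dK/dt = λ*e^(t)
d^2K/dt^2 = λ*e^(t)
d^3K/dt^3 = λ*e^(t)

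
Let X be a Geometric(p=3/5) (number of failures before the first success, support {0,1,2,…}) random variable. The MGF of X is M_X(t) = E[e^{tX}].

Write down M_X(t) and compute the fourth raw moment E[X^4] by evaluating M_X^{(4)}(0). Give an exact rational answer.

E[X^4] = M^(4)(0) = 602/27

M_X(t) = 3/(5*(1 - 2*e^(t)/5))
M^(4)(t) = (-48*e^(4*t) - 1320*e^(3*t) - 3300*e^(2*t) - 750*e^(t))/(32*e^(5*t) - 400*e^(4*t) + 2000*e^(3*t) - 5000*e^(2*t) + 6250*e^(t) - 3125)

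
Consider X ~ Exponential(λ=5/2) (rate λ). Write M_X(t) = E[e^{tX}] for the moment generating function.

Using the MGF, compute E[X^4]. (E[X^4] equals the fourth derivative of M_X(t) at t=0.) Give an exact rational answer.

E[X^4] = D^4[M](0) = 384/625

M_X(t) = 5/(2*(5/2 - t))
D^4[M](t) = -1920/(32*t^5 - 400*t^4 + 2000*t^3 - 5000*t^2 + 6250*t - 3125)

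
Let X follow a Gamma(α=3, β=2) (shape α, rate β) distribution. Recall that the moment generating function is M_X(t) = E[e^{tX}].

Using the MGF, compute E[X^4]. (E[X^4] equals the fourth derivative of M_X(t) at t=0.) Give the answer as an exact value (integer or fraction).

E[X^4] = M′′′′(0) = 45/2

M_X(t) = 8/(2 - t)^3
M′(t) = 24/(t^4 - 8*t^3 + 24*t^2 - 32*t + 16)
M′′(t) = -96/(t^5 - 10*t^4 + 40*t^3 - 80*t^2 + 80*t - 32)
M′′′(t) = 480/(t^6 - 12*t^5 + 60*t^4 - 160*t^3 + 240*t^2 - 192*t + 64)
M′′′′(t) = -2880/(t^7 - 14*t^6 + 84*t^5 - 280*t^4 + 560*t^3 - 672*t^2 + 448*t - 128)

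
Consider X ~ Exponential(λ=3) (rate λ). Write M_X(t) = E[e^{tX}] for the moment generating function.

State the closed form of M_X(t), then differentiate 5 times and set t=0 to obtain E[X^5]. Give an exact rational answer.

M_X(t) = 3/(3 - t)
M^(5)(t) = 360/(t^6 - 18*t^5 + 135*t^4 - 540*t^3 + 1215*t^2 - 1458*t + 729)

E[X^5] = M^(5)(0) = 40/81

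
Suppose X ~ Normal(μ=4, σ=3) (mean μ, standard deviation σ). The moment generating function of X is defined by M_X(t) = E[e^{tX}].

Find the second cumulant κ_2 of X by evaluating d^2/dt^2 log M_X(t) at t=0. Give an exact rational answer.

κ_2 = D^2[K](0) = 9

M_X(t) = e^(9*t^2/2 + 4*t)
K_X(t) = log M_X(t) = 9*t^2/2 + 4*t
D^2[K](t) = 9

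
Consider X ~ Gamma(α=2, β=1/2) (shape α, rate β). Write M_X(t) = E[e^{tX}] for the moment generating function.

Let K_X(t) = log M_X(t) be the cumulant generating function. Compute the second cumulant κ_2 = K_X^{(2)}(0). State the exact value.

κ_2 = D^2[K](0) = 8

M_X(t) = 1/(4*(1/2 - t)^2)
K_X(t) = log M_X(t) = -2*log(1/2 - t) - 2*log(2)
D^2[K](t) = 8/(4*t^2 - 4*t + 1)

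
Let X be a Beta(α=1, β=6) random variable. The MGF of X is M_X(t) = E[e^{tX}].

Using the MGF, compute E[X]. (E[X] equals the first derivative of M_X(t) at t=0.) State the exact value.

M_X(t) = ₁F₁(1; 7; t)
M′(t) = ₁F₁(2; 8; t)/7

E[X] = M′(0) = 1/7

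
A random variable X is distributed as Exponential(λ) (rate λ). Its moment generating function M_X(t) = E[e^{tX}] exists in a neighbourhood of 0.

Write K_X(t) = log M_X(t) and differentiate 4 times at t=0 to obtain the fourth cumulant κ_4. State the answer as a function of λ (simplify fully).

M_X(t) = λ/(λ - t)
K_X(t) = log M_X(t) = log(λ) - log(λ - t)
K^(4)(t) = 6/(λ^4 - 4*λ^3*t + 6*λ^2*t^2 - 4*λ*t^3 + t^4)

κ_4 = K^(4)(0) = 6/λ^4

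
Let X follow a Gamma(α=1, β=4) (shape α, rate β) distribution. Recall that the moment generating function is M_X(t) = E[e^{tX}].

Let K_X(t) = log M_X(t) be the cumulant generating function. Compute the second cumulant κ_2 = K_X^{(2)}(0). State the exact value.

M_X(t) = 4/(4 - t)
K_X(t) = log M_X(t) = -log(4 - t) + 2*log(2)
K′(t) = -1/(t - 4)
K′′(t) = 1/(t^2 - 8*t + 16)

κ_2 = K′′(0) = 1/16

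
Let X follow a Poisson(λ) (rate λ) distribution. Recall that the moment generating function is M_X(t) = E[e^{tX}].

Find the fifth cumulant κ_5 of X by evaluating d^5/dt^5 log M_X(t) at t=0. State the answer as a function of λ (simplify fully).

κ_5 = d^5K/dt^5 |_{t=0} = λ

M_X(t) = e^(λ*(e^(t) - 1))
K_X(t) = log M_X(t) = λ*(e^(t) - 1)
dK/dt = λ*e^(t)
d^2K/dt^2 = λ*e^(t)
d^3K/dt^3 = λ*e^(t)
d^4K/dt^4 = λ*e^(t)
d^5K/dt^5 = λ*e^(t)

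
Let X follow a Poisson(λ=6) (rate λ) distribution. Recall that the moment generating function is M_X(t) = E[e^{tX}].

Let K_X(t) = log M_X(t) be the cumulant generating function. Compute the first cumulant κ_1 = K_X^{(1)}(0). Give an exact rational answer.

M_X(t) = e^(6*e^(t) - 6)
K_X(t) = log M_X(t) = 6*e^(t) - 6
dK/dt = 6*e^(t)

κ_1 = dK/dt |_{t=0} = 6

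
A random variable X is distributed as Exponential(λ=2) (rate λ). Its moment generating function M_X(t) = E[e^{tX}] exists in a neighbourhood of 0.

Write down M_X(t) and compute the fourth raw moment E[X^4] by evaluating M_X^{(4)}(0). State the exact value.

E[X^4] = M^(4)(0) = 3/2

M_X(t) = 2/(2 - t)
M^(4)(t) = -48/(t^5 - 10*t^4 + 40*t^3 - 80*t^2 + 80*t - 32)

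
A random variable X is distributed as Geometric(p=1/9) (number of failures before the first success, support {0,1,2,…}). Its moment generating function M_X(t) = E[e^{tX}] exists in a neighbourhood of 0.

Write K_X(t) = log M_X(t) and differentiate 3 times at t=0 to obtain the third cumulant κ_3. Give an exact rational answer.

κ_3 = K^(3)(0) = 1224

M_X(t) = 1/(9*(1 - 8*e^(t)/9))
K_X(t) = log M_X(t) = -log(1 - 8*e^(t)/9) - 2*log(3)
K^(3)(t) = (-576*e^(2*t) - 648*e^(t))/(512*e^(3*t) - 1728*e^(2*t) + 1944*e^(t) - 729)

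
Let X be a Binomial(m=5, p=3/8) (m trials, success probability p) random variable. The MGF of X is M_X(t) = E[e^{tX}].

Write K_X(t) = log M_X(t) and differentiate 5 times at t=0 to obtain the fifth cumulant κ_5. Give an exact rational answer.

M_X(t) = (3*e^(t)/8 + 5/8)^5
K_X(t) = log M_X(t) = 5*log(3*e^(t)/8 + 5/8)
dK/dt = 15*e^(t)/(3*e^(t) + 5)
d^2K/dt^2 = 75*e^(t)/(9*e^(2*t) + 30*e^(t) + 25)
d^3K/dt^3 = (-225*e^(2*t) + 375*e^(t))/(27*e^(3*t) + 135*e^(2*t) + 225*e^(t) + 125)
d^4K/dt^4 = (675*e^(3*t) - 4500*e^(2*t) + 1875*e^(t))/(81*e^(4*t) + 540*e^(3*t) + 1350*e^(2*t) + 1500*e^(t) + 625)
d^5K/dt^5 = (-2025*e^(4*t) + 37125*e^(3*t) - 61875*e^(2*t) + 9375*e^(t))/(243*e^(5*t) + 2025*e^(4*t) + 6750*e^(3*t) + 11250*e^(2*t) + 9375*e^(t) + 3125)

κ_5 = d^5K/dt^5 |_{t=0} = -2175/4096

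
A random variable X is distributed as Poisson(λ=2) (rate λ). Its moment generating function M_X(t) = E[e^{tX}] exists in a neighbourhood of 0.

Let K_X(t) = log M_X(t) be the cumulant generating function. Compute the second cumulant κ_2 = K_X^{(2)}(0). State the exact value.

κ_2 = K′′(0) = 2

M_X(t) = e^(2*e^(t) - 2)
K_X(t) = log M_X(t) = 2*e^(t) - 2
K′(t) = 2*e^(t)
K′′(t) = 2*e^(t)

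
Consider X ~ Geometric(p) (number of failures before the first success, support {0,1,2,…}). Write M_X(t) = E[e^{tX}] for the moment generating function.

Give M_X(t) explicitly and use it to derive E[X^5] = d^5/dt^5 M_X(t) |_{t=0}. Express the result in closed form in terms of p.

E[X^5] = D^5[M](0) = -1 + 31/p - 180/p^2 + 390/p^3 - 360/p^4 + 120/p^5

M_X(t) = p/(-(1 - p)*e^(t) + 1)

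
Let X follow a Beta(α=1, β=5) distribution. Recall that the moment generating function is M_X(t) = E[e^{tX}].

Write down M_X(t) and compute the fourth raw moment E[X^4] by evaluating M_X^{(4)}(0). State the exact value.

E[X^4] = D^4[M](0) = 1/126

M_X(t) = ₁F₁(1; 6; t)
D^4[M](t) = ₁F₁(5; 10; t)/126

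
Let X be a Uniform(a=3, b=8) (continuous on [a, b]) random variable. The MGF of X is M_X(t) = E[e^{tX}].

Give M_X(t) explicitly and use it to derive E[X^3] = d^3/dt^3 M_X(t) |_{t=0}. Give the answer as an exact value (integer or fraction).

M_X(t) = (e^(8*t) - e^(3*t))/(5*t)
M′(t) = (8*t*e^(8*t) - 3*t*e^(3*t) - e^(8*t) + e^(3*t))/(5*t^2)
M′′(t) = (64*t^2*e^(8*t) - 9*t^2*e^(3*t) - 16*t*e^(8*t) + 6*t*e^(3*t) + 2*e^(8*t) - 2*e^(3*t))/(5*t^3)
M′′′(t) = (512*t^3*e^(8*t) - 27*t^3*e^(3*t) - 192*t^2*e^(8*t) + 27*t^2*e^(3*t) + 48*t*e^(8*t) - 18*t*e^(3*t) - 6*e^(8*t) + 6*e^(3*t))/(5*t^4)

E[X^3] = M′′′(0) = 803/4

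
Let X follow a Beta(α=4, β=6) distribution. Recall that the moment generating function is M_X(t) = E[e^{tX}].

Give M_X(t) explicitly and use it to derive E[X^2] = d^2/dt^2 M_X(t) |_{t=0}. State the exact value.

E[X^2] = M′′(0) = 2/11

M_X(t) = ₁F₁(4; 10; t)
M′(t) = 2*₁F₁(5; 11; t)/5
M′′(t) = 2*₁F₁(6; 12; t)/11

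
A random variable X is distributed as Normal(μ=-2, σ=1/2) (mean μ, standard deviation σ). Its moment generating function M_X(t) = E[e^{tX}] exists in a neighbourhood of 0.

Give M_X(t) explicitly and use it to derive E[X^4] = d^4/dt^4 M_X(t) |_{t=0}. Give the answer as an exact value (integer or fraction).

M_X(t) = e^(t^2/8 - 2*t)
dM/dt = t*e^(-2*t)*e^(t^2/8)/4 - 2*e^(-2*t)*e^(t^2/8)
d^2M/dt^2 = (t^2*e^(t^2/8) - 16*t*e^(t^2/8) + 68*e^(t^2/8))*e^(-2*t)/16
d^3M/dt^3 = (t^3*e^(t^2/8) - 24*t^2*e^(t^2/8) + 204*t*e^(t^2/8) - 608*e^(t^2/8))*e^(-2*t)/64
d^4M/dt^4 = (t^4*e^(t^2/8) - 32*t^3*e^(t^2/8) + 408*t^2*e^(t^2/8) - 2432*t*e^(t^2/8) + 5680*e^(t^2/8))*e^(-2*t)/256

E[X^4] = d^4M/dt^4 |_{t=0} = 355/16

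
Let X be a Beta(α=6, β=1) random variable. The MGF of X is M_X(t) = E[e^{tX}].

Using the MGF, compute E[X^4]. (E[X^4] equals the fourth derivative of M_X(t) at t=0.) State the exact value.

E[X^4] = M^(4)(0) = 3/5

M_X(t) = ₁F₁(6; 7; t)
M^(4)(t) = 3*₁F₁(10; 11; t)/5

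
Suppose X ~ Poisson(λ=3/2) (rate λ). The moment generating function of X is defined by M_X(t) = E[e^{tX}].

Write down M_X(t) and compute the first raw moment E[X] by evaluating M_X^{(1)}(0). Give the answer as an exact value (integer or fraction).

M_X(t) = e^(3*e^(t)/2 - 3/2)
M^(1)(t) = 3*e^(-3/2)*e^(t)*e^(3*e^(t)/2)/2

E[X] = M^(1)(0) = 3/2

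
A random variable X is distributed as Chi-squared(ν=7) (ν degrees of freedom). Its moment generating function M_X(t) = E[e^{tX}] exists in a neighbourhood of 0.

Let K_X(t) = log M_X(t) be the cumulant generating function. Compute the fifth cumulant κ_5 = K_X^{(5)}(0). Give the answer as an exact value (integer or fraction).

κ_5 = d^5K/dt^5 |_{t=0} = 2688

M_X(t) = (1 - 2*t)^(-7/2)
K_X(t) = log M_X(t) = -7*log(1 - 2*t)/2
dK/dt = -7/(2*t - 1)
d^2K/dt^2 = 14/(4*t^2 - 4*t + 1)
d^3K/dt^3 = -56/(8*t^3 - 12*t^2 + 6*t - 1)
d^4K/dt^4 = 336/(16*t^4 - 32*t^3 + 24*t^2 - 8*t + 1)
d^5K/dt^5 = -2688/(32*t^5 - 80*t^4 + 80*t^3 - 40*t^2 + 10*t - 1)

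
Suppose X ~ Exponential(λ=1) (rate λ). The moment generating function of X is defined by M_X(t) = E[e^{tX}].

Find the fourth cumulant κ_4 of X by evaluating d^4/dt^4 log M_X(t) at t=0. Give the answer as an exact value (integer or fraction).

κ_4 = K′′′′(0) = 6

M_X(t) = 1/(1 - t)
K_X(t) = log M_X(t) = -log(1 - t)
K′(t) = -1/(t - 1)
K′′(t) = 1/(t^2 - 2*t + 1)
K′′′(t) = -2/(t^3 - 3*t^2 + 3*t - 1)
K′′′′(t) = 6/(t^4 - 4*t^3 + 6*t^2 - 4*t + 1)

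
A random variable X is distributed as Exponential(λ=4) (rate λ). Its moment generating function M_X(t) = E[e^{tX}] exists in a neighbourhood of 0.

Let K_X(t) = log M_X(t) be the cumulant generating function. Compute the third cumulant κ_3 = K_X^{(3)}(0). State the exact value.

κ_3 = d^3K/dt^3 |_{t=0} = 1/32

M_X(t) = 4/(4 - t)
K_X(t) = log M_X(t) = -log(4 - t) + 2*log(2)
dK/dt = -1/(t - 4)
d^2K/dt^2 = 1/(t^2 - 8*t + 16)
d^3K/dt^3 = -2/(t^3 - 12*t^2 + 48*t - 64)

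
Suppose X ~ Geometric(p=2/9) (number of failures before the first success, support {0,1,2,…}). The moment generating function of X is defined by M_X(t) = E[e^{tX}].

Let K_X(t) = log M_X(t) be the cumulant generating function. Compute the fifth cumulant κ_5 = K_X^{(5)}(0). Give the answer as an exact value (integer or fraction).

M_X(t) = 2/(9*(1 - 7*e^(t)/9))
K_X(t) = log M_X(t) = -log(1 - 7*e^(t)/9) - 2*log(3) + log(2)
K′(t) = -7*e^(t)/(7*e^(t) - 9)
K′′(t) = 63*e^(t)/(49*e^(2*t) - 126*e^(t) + 81)
K′′′(t) = (-441*e^(2*t) - 567*e^(t))/(343*e^(3*t) - 1323*e^(2*t) + 1701*e^(t) - 729)
K′′′′(t) = (3087*e^(3*t) + 15876*e^(2*t) + 5103*e^(t))/(2401*e^(4*t) - 12348*e^(3*t) + 23814*e^(2*t) - 20412*e^(t) + 6561)
K′′′′′(t) = (-21609*e^(4*t) - 305613*e^(3*t) - 392931*e^(2*t) - 45927*e^(t))/(16807*e^(5*t) - 108045*e^(4*t) + 277830*e^(3*t) - 357210*e^(2*t) + 229635*e^(t) - 59049)

κ_5 = K′′′′′(0) = 23940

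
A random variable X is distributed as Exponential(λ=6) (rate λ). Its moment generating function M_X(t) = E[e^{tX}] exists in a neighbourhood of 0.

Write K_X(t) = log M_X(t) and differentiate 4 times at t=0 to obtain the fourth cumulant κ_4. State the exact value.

κ_4 = K′′′′(0) = 1/216

M_X(t) = 6/(6 - t)
K_X(t) = log M_X(t) = -log(6 - t) + log(6)
K′(t) = -1/(t - 6)
K′′(t) = 1/(t^2 - 12*t + 36)
K′′′(t) = -2/(t^3 - 18*t^2 + 108*t - 216)
K′′′′(t) = 6/(t^4 - 24*t^3 + 216*t^2 - 864*t + 1296)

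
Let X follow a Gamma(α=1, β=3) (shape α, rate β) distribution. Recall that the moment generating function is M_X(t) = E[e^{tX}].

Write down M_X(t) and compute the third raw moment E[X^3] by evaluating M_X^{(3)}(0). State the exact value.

E[X^3] = M^(3)(0) = 2/9

M_X(t) = 3/(3 - t)
M^(3)(t) = 18/(t^4 - 12*t^3 + 54*t^2 - 108*t + 81)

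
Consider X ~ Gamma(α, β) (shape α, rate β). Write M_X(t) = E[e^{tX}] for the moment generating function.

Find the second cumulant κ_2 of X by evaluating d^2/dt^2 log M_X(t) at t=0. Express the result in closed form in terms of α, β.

κ_2 = K′′(0) = α/β^2

M_X(t) = (β/(β - t))^α
K_X(t) = log M_X(t) = α*(log(β) - log(β - t))
K′(t) = -α/(-β + t)
K′′(t) = α/(β^2 - 2*β*t + t^2)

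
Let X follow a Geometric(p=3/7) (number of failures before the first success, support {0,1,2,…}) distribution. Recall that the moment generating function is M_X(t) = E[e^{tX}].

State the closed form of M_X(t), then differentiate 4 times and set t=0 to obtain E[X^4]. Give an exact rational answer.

E[X^4] = d^4M/dt^4 |_{t=0} = 5060/27

M_X(t) = 3/(7*(1 - 4*e^(t)/7))
dM/dt = 12*e^(t)/(16*e^(2*t) - 56*e^(t) + 49)
d^2M/dt^2 = (-48*e^(2*t) - 84*e^(t))/(64*e^(3*t) - 336*e^(2*t) + 588*e^(t) - 343)
d^3M/dt^3 = (192*e^(3*t) + 1344*e^(2*t) + 588*e^(t))/(256*e^(4*t) - 1792*e^(3*t) + 4704*e^(2*t) - 5488*e^(t) + 2401)
d^4M/dt^4 = (-768*e^(4*t) - 14784*e^(3*t) - 25872*e^(2*t) - 4116*e^(t))/(1024*e^(5*t) - 8960*e^(4*t) + 31360*e^(3*t) - 54880*e^(2*t) + 48020*e^(t) - 16807)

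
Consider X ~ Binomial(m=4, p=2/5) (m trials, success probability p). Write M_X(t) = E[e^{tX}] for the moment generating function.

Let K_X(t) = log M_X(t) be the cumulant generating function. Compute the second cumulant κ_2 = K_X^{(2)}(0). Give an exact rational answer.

M_X(t) = (2*e^(t)/5 + 3/5)^4
K_X(t) = log M_X(t) = 4*log(2*e^(t)/5 + 3/5)
dK/dt = 8*e^(t)/(2*e^(t) + 3)
d^2K/dt^2 = 24*e^(t)/(4*e^(2*t) + 12*e^(t) + 9)

κ_2 = d^2K/dt^2 |_{t=0} = 24/25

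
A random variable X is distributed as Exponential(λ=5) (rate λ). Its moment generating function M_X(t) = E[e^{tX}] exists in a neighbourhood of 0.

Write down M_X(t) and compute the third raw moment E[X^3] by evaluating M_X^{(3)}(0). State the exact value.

M_X(t) = 5/(5 - t)
M′(t) = 5/(t^2 - 10*t + 25)
M′′(t) = -10/(t^3 - 15*t^2 + 75*t - 125)
M′′′(t) = 30/(t^4 - 20*t^3 + 150*t^2 - 500*t + 625)

E[X^3] = M′′′(0) = 6/125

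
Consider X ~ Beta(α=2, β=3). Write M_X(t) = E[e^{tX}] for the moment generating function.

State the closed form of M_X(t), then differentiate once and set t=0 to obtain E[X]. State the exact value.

E[X] = M′(0) = 2/5

M_X(t) = ₁F₁(2; 5; t)
M′(t) = 2*₁F₁(3; 6; t)/5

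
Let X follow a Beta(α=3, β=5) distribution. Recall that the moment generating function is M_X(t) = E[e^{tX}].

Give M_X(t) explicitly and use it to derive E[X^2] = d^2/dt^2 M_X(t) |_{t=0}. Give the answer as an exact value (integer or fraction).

M_X(t) = ₁F₁(3; 8; t)
M′(t) = 3*₁F₁(4; 9; t)/8
M′′(t) = ₁F₁(5; 10; t)/6

E[X^2] = M′′(0) = 1/6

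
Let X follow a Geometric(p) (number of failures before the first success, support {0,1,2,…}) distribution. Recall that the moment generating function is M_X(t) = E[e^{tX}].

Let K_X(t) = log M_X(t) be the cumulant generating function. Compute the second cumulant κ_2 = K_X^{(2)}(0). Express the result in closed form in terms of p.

M_X(t) = p/(-(1 - p)*e^(t) + 1)
K_X(t) = log M_X(t) = log(p) - log(-(1 - p)*e^(t) + 1)
dK/dt = (-p*e^(t) + e^(t))/(p*e^(t) - e^(t) + 1)
d^2K/dt^2 = (-p*e^(t) + e^(t))/(p^2*e^(2*t) - 2*p*e^(2*t) + 2*p*e^(t) + e^(2*t) - 2*e^(t) + 1)

κ_2 = d^2K/dt^2 |_{t=0} = (1 - p)/p^2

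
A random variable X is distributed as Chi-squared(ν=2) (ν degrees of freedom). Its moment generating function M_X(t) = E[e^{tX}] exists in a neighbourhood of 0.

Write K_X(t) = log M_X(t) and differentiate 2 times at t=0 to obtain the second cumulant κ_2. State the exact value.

κ_2 = K′′(0) = 4

M_X(t) = 1/(1 - 2*t)
K_X(t) = log M_X(t) = -log(1 - 2*t)
K′(t) = -2/(2*t - 1)
K′′(t) = 4/(4*t^2 - 4*t + 1)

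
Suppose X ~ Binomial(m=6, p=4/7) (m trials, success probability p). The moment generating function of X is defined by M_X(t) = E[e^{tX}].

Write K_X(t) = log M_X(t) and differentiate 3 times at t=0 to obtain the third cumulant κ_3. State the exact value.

M_X(t) = (4*e^(t)/7 + 3/7)^6
K_X(t) = log M_X(t) = 6*log(4*e^(t)/7 + 3/7)
K^(3)(t) = (-288*e^(2*t) + 216*e^(t))/(64*e^(3*t) + 144*e^(2*t) + 108*e^(t) + 27)

κ_3 = K^(3)(0) = -72/343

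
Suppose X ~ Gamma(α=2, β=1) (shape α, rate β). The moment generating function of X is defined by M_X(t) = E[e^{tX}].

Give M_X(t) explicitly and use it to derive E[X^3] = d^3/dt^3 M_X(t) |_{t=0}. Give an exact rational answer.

E[X^3] = D^3[M](0) = 24

M_X(t) = (1 - t)^(-2)
D^3[M](t) = -24/(t^5 - 5*t^4 + 10*t^3 - 10*t^2 + 5*t - 1)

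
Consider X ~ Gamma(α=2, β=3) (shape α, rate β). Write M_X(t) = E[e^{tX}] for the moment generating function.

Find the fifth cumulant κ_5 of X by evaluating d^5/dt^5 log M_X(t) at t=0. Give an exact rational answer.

κ_5 = K^(5)(0) = 16/81

M_X(t) = 9/(3 - t)^2
K_X(t) = log M_X(t) = -2*log(3 - t) + 2*log(3)
K^(5)(t) = -48/(t^5 - 15*t^4 + 90*t^3 - 270*t^2 + 405*t - 243)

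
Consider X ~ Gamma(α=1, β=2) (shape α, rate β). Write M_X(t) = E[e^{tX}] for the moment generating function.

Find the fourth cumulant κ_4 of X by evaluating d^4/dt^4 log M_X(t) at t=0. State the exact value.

M_X(t) = 2/(2 - t)
K_X(t) = log M_X(t) = -log(2 - t) + log(2)
dK/dt = -1/(t - 2)
d^2K/dt^2 = 1/(t^2 - 4*t + 4)
d^3K/dt^3 = -2/(t^3 - 6*t^2 + 12*t - 8)
d^4K/dt^4 = 6/(t^4 - 8*t^3 + 24*t^2 - 32*t + 16)

κ_4 = d^4K/dt^4 |_{t=0} = 3/8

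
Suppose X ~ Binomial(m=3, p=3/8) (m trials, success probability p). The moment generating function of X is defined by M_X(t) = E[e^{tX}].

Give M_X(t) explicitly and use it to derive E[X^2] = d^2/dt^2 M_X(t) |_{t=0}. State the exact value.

M_X(t) = (3*e^(t)/8 + 5/8)^3
M′(t) = 81*e^(3*t)/512 + 135*e^(2*t)/256 + 225*e^(t)/512
M′′(t) = 243*e^(3*t)/512 + 135*e^(2*t)/128 + 225*e^(t)/512

E[X^2] = M′′(0) = 63/32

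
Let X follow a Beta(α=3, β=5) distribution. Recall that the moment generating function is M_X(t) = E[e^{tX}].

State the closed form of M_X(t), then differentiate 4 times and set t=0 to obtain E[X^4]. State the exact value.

E[X^4] = d^4M/dt^4 |_{t=0} = 1/22

M_X(t) = ₁F₁(3; 8; t)
dM/dt = 3*₁F₁(4; 9; t)/8
d^2M/dt^2 = ₁F₁(5; 10; t)/6
d^3M/dt^3 = ₁F₁(6; 11; t)/12
d^4M/dt^4 = ₁F₁(7; 12; t)/22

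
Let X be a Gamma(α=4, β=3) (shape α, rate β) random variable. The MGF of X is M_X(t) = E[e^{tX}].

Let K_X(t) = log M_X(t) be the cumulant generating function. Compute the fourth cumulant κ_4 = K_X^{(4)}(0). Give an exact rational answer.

M_X(t) = 81/(3 - t)^4
K_X(t) = log M_X(t) = -4*log(3 - t) + 4*log(3)
dK/dt = -4/(t - 3)
d^2K/dt^2 = 4/(t^2 - 6*t + 9)
d^3K/dt^3 = -8/(t^3 - 9*t^2 + 27*t - 27)
d^4K/dt^4 = 24/(t^4 - 12*t^3 + 54*t^2 - 108*t + 81)

κ_4 = d^4K/dt^4 |_{t=0} = 8/27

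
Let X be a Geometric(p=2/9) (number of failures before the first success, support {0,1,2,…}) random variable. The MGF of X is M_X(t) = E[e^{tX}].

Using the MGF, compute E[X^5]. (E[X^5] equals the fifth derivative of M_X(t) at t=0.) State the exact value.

E[X^5] = d^5M/dt^5 |_{t=0} = 211687/2

M_X(t) = 2/(9*(1 - 7*e^(t)/9))
dM/dt = 14*e^(t)/(49*e^(2*t) - 126*e^(t) + 81)
d^2M/dt^2 = (-98*e^(2*t) - 126*e^(t))/(343*e^(3*t) - 1323*e^(2*t) + 1701*e^(t) - 729)
d^3M/dt^3 = (686*e^(3*t) + 3528*e^(2*t) + 1134*e^(t))/(2401*e^(4*t) - 12348*e^(3*t) + 23814*e^(2*t) - 20412*e^(t) + 6561)
d^4M/dt^4 = (-4802*e^(4*t) - 67914*e^(3*t) - 87318*e^(2*t) - 10206*e^(t))/(16807*e^(5*t) - 108045*e^(4*t) + 277830*e^(3*t) - 357210*e^(2*t) + 229635*e^(t) - 59049)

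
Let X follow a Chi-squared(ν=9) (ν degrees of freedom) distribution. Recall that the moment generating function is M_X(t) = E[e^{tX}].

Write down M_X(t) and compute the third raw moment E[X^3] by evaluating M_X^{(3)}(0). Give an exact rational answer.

E[X^3] = M^(3)(0) = 1287

M_X(t) = (1 - 2*t)^(-9/2)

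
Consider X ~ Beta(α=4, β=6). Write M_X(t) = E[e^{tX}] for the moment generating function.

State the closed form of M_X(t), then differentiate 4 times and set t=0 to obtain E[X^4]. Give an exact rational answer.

E[X^4] = D^4[M](0) = 7/143

M_X(t) = ₁F₁(4; 10; t)
D^4[M](t) = 7*₁F₁(8; 14; t)/143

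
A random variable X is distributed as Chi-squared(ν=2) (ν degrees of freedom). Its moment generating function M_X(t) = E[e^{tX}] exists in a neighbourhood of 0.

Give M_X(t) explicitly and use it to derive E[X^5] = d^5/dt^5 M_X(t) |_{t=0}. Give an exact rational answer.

M_X(t) = 1/(1 - 2*t)
dM/dt = 2/(4*t^2 - 4*t + 1)
d^2M/dt^2 = -8/(8*t^3 - 12*t^2 + 6*t - 1)
d^3M/dt^3 = 48/(16*t^4 - 32*t^3 + 24*t^2 - 8*t + 1)
d^4M/dt^4 = -384/(32*t^5 - 80*t^4 + 80*t^3 - 40*t^2 + 10*t - 1)
d^5M/dt^5 = 3840/(64*t^6 - 192*t^5 + 240*t^4 - 160*t^3 + 60*t^2 - 12*t + 1)

E[X^5] = d^5M/dt^5 |_{t=0} = 3840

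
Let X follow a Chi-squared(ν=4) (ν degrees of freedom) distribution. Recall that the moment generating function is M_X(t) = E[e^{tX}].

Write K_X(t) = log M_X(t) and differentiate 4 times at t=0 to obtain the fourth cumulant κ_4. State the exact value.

κ_4 = D^4[K](0) = 192

M_X(t) = (1 - 2*t)^(-2)
K_X(t) = log M_X(t) = -2*log(1 - 2*t)
D^4[K](t) = 192/(16*t^4 - 32*t^3 + 24*t^2 - 8*t + 1)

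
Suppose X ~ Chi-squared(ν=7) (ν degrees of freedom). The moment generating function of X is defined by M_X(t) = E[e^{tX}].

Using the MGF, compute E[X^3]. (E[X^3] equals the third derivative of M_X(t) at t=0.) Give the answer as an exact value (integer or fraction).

E[X^3] = d^3M/dt^3 |_{t=0} = 693

M_X(t) = (1 - 2*t)^(-7/2)
dM/dt = 7/(16*t^4*√(1 - 2*t) - 32*t^3*√(1 - 2*t) + 24*t^2*√(1 - 2*t) - 8*t*√(1 - 2*t) + √(1 - 2*t))
d^2M/dt^2 = -63/(32*t^5*√(1 - 2*t) - 80*t^4*√(1 - 2*t) + 80*t^3*√(1 - 2*t) - 40*t^2*√(1 - 2*t) + 10*t*√(1 - 2*t) - √(1 - 2*t))
d^3M/dt^3 = 693/(64*t^6*√(1 - 2*t) - 192*t^5*√(1 - 2*t) + 240*t^4*√(1 - 2*t) - 160*t^3*√(1 - 2*t) + 60*t^2*√(1 - 2*t) - 12*t*√(1 - 2*t) + √(1 - 2*t))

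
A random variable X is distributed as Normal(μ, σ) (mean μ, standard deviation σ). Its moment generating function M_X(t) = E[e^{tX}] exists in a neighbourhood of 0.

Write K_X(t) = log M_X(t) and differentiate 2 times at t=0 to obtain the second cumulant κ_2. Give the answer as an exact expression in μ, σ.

κ_2 = K^(2)(0) = σ^2

M_X(t) = e^(μ*t + σ^2*t^2/2)
K_X(t) = log M_X(t) = μ*t + σ^2*t^2/2
K^(2)(t) = σ^2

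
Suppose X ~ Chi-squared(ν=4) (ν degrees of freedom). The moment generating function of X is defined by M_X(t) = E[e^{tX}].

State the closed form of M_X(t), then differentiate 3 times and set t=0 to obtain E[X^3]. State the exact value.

M_X(t) = (1 - 2*t)^(-2)
dM/dt = -4/(8*t^3 - 12*t^2 + 6*t - 1)
d^2M/dt^2 = 24/(16*t^4 - 32*t^3 + 24*t^2 - 8*t + 1)
d^3M/dt^3 = -192/(32*t^5 - 80*t^4 + 80*t^3 - 40*t^2 + 10*t - 1)

E[X^3] = d^3M/dt^3 |_{t=0} = 192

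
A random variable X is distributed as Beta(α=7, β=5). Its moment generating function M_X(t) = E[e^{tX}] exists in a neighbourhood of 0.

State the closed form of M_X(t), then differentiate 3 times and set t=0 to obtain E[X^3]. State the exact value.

E[X^3] = D^3[M](0) = 3/13

M_X(t) = ₁F₁(7; 12; t)
D^3[M](t) = 3*₁F₁(10; 15; t)/13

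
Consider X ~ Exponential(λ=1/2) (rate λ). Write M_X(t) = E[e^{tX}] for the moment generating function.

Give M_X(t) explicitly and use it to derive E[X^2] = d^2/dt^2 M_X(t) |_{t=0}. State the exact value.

M_X(t) = 1/(2*(1/2 - t))
dM/dt = 2/(4*t^2 - 4*t + 1)
d^2M/dt^2 = -8/(8*t^3 - 12*t^2 + 6*t - 1)

E[X^2] = d^2M/dt^2 |_{t=0} = 8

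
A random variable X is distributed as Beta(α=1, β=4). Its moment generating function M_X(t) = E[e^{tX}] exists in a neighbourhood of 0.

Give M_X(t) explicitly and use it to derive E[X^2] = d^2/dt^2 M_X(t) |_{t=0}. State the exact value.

E[X^2] = d^2M/dt^2 |_{t=0} = 1/15

M_X(t) = ₁F₁(1; 5; t)
dM/dt = ₁F₁(2; 6; t)/5
d^2M/dt^2 = ₁F₁(3; 7; t)/15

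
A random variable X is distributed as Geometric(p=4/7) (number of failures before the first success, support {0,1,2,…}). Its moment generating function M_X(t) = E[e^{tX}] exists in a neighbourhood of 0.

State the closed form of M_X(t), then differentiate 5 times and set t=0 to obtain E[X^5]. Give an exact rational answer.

E[X^5] = d^5M/dt^5 |_{t=0} = 23721/128

M_X(t) = 4/(7*(1 - 3*e^(t)/7))
dM/dt = 12*e^(t)/(9*e^(2*t) - 42*e^(t) + 49)
d^2M/dt^2 = (-36*e^(2*t) - 84*e^(t))/(27*e^(3*t) - 189*e^(2*t) + 441*e^(t) - 343)
d^3M/dt^3 = (108*e^(3*t) + 1008*e^(2*t) + 588*e^(t))/(81*e^(4*t) - 756*e^(3*t) + 2646*e^(2*t) - 4116*e^(t) + 2401)
d^4M/dt^4 = (-324*e^(4*t) - 8316*e^(3*t) - 19404*e^(2*t) - 4116*e^(t))/(243*e^(5*t) - 2835*e^(4*t) + 13230*e^(3*t) - 30870*e^(2*t) + 36015*e^(t) - 16807)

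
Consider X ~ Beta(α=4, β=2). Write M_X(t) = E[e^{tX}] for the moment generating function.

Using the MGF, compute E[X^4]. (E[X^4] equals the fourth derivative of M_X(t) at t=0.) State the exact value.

M_X(t) = ₁F₁(4; 6; t)
M^(4)(t) = 5*₁F₁(8; 10; t)/18

E[X^4] = M^(4)(0) = 5/18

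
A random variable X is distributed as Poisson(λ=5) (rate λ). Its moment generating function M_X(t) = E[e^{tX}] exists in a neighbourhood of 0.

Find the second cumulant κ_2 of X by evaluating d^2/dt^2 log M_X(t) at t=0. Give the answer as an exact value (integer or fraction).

M_X(t) = e^(5*e^(t) - 5)
K_X(t) = log M_X(t) = 5*e^(t) - 5
K′(t) = 5*e^(t)
K′′(t) = 5*e^(t)

κ_2 = K′′(0) = 5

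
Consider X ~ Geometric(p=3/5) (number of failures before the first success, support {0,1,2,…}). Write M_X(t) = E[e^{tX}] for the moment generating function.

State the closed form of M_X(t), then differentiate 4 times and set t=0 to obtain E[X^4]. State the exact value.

E[X^4] = D^4[M](0) = 602/27

M_X(t) = 3/(5*(1 - 2*e^(t)/5))
D^4[M](t) = (-48*e^(4*t) - 1320*e^(3*t) - 3300*e^(2*t) - 750*e^(t))/(32*e^(5*t) - 400*e^(4*t) + 2000*e^(3*t) - 5000*e^(2*t) + 6250*e^(t) - 3125)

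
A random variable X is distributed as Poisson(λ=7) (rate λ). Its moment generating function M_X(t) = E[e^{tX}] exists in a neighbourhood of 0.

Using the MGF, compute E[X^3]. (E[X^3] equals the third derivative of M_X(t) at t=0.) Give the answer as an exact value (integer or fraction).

E[X^3] = d^3M/dt^3 |_{t=0} = 497

M_X(t) = e^(7*e^(t) - 7)
dM/dt = 7*e^(-7)*e^(t)*e^(7*e^(t))
d^2M/dt^2 = (49*e^(2*t)*e^(7*e^(t)) + 7*e^(t)*e^(7*e^(t)))*e^(-7)
d^3M/dt^3 = (343*e^(3*t)*e^(7*e^(t)) + 147*e^(2*t)*e^(7*e^(t)) + 7*e^(t)*e^(7*e^(t)))*e^(-7)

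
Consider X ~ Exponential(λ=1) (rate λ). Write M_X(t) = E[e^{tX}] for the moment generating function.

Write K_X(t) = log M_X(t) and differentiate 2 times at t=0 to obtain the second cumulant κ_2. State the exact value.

κ_2 = K′′(0) = 1

M_X(t) = 1/(1 - t)
K_X(t) = log M_X(t) = -log(1 - t)
K′(t) = -1/(t - 1)
K′′(t) = 1/(t^2 - 2*t + 1)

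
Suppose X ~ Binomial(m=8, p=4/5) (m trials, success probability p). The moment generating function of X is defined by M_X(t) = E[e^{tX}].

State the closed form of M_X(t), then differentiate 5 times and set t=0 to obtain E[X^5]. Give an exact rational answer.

M_X(t) = (4*e^(t)/5 + 1/5)^8

E[X^5] = D^5[M](0) = 8705056/625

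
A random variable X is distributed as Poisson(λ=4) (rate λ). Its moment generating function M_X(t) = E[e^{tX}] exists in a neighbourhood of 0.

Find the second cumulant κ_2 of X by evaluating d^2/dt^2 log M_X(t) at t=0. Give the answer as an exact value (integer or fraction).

M_X(t) = e^(4*e^(t) - 4)
K_X(t) = log M_X(t) = 4*e^(t) - 4
K^(2)(t) = 4*e^(t)

κ_2 = K^(2)(0) = 4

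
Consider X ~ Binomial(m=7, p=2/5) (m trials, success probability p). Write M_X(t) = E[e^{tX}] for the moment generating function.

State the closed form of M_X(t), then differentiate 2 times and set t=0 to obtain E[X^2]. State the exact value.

E[X^2] = D^2[M](0) = 238/25

M_X(t) = (2*e^(t)/5 + 3/5)^7
D^2[M](t) = 6272*e^(7*t)/78125 + 48384*e^(6*t)/78125 + 6048*e^(5*t)/3125 + 48384*e^(4*t)/15625 + 40824*e^(3*t)/15625 + 81648*e^(2*t)/78125 + 10206*e^(t)/78125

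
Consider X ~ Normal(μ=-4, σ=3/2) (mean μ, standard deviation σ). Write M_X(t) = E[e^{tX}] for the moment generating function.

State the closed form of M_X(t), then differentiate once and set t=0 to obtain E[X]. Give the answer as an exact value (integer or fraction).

E[X] = M′(0) = -4

M_X(t) = e^(9*t^2/8 - 4*t)
M′(t) = 9*t*e^(-4*t)*e^(9*t^2/8)/4 - 4*e^(-4*t)*e^(9*t^2/8)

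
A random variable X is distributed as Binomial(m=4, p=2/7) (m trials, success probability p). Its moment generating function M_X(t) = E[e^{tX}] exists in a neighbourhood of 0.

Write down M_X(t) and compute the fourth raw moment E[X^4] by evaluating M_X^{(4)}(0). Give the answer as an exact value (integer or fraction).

M_X(t) = (2*e^(t)/7 + 5/7)^4
dM/dt = 64*e^(4*t)/2401 + 480*e^(3*t)/2401 + 1200*e^(2*t)/2401 + 1000*e^(t)/2401
d^2M/dt^2 = 256*e^(4*t)/2401 + 1440*e^(3*t)/2401 + 2400*e^(2*t)/2401 + 1000*e^(t)/2401
d^3M/dt^3 = 1024*e^(4*t)/2401 + 4320*e^(3*t)/2401 + 4800*e^(2*t)/2401 + 1000*e^(t)/2401
d^4M/dt^4 = 4096*e^(4*t)/2401 + 12960*e^(3*t)/2401 + 9600*e^(2*t)/2401 + 1000*e^(t)/2401

E[X^4] = d^4M/dt^4 |_{t=0} = 27656/2401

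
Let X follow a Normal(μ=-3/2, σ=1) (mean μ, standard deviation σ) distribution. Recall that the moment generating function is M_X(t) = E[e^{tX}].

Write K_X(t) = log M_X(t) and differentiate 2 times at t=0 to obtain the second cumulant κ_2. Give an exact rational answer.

M_X(t) = e^(t^2/2 - 3*t/2)
K_X(t) = log M_X(t) = t^2/2 - 3*t/2
dK/dt = t - 3/2
d^2K/dt^2 = 1

κ_2 = d^2K/dt^2 |_{t=0} = 1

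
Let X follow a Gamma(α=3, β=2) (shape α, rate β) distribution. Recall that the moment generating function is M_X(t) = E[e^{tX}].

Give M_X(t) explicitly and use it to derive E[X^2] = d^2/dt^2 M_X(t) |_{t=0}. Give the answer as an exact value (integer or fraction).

M_X(t) = 8/(2 - t)^3
M′(t) = 24/(t^4 - 8*t^3 + 24*t^2 - 32*t + 16)
M′′(t) = -96/(t^5 - 10*t^4 + 40*t^3 - 80*t^2 + 80*t - 32)

E[X^2] = M′′(0) = 3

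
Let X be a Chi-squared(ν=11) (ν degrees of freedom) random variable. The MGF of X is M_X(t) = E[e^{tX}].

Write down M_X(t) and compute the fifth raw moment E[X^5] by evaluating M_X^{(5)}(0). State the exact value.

M_X(t) = (1 - 2*t)^(-11/2)
dM/dt = 11/(64*t^6*√(1 - 2*t) - 192*t^5*√(1 - 2*t) + 240*t^4*√(1 - 2*t) - 160*t^3*√(1 - 2*t) + 60*t^2*√(1 - 2*t) - 12*t*√(1 - 2*t) + √(1 - 2*t))
d^2M/dt^2 = -143/(128*t^7*√(1 - 2*t) - 448*t^6*√(1 - 2*t) + 672*t^5*√(1 - 2*t) - 560*t^4*√(1 - 2*t) + 280*t^3*√(1 - 2*t) - 84*t^2*√(1 - 2*t) + 14*t*√(1 - 2*t) - √(1 - 2*t))

E[X^5] = d^5M/dt^5 |_{t=0} = 692835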